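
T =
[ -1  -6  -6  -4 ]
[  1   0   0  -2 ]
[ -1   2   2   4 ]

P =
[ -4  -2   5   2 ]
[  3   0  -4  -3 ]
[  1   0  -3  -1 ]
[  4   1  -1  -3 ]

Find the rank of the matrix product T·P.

First compute TP:
[[-36,  -2,  41,  34],
 [-12,  -4,   7,   8],
 [ 28,   6, -23, -22]]
Now row reduce the product.
R2 ← R2 − (1/3)·R1: [0, -10/3, -20/3, -10/3]
R3 ← R3 + (7/9)·R1: [0, 40/9, 80/9, 40/9]
R3 ← R3 + (4/3)·R2: [0, 0, 0, 0]
2 nonzero rows, so rank(TP) = 2.

2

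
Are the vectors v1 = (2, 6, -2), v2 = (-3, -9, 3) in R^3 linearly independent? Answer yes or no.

no

Form the matrix with these vectors as rows and row reduce.
R2 ← R2 + (3/2)·R1: [0, 0, 0]
1 nonzero row, so the 2 vectors span a space of dimension 1.
Since 1 < 2, the vectors are linearly dependent.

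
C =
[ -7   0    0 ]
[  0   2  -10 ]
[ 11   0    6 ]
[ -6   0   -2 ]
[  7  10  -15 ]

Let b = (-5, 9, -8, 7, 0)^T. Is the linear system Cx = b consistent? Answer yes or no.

Row reduce the augmented matrix [C | b].
R3 ← R3 + (11/7)·R1: [0, 0, 6, -111/7]
R4 ← R4 − (6/7)·R1: [0, 0, -2, 79/7]
R5 ← R5 + R1: [0, 10, -15, -5]
R5 ← R5 − (5)·R2: [0, 0, 35, -50]
R4 ← R4 + (1/3)·R3: [0, 0, 0, 6]
R5 ← R5 − (35/6)·R3: [0, 0, 0, 85/2]
R5 ← R5 − (85/12)·R4: [0, 0, 0, 0]
The echelon form has 4 nonzero rows; the last pivot sits in the augmented column, so rank(C) = 3 but rank([C|b]) = 4.
Since the ranks differ, the system is inconsistent.

no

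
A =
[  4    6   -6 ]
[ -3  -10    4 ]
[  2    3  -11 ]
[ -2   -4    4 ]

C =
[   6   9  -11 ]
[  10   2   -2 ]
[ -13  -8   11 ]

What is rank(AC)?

First compute AC:
[[162,  96, -122],
 [-170, -79,  97],
 [185, 112, -149],
 [-104, -58,  74]]
Now row reduce the product.
R2 ← R2 + (85/81)·R1: [0, 587/27, -2513/81]
R3 ← R3 − (185/162)·R1: [0, 64/27, -784/81]
R4 ← R4 + (52/81)·R1: [0, 98/27, -350/81]
R3 ← R3 − (64/587)·R2: [0, 0, -3696/587]
R4 ← R4 − (98/587)·R2: [0, 0, 504/587]
R4 ← R4 + (3/22)·R3: [0, 0, 0]
3 nonzero rows, so rank(AC) = 3.

3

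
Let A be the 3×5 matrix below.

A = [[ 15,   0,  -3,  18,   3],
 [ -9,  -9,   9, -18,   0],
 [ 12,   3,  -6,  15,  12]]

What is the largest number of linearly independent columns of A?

Row reduce to echelon form.
R2 ← R2 + (3/5)·R1: [0, -9, 36/5, -36/5, 9/5]
R3 ← R3 − (4/5)·R1: [0, 3, -18/5, 3/5, 48/5]
R3 ← R3 + (1/3)·R2: [0, 0, -6/5, -9/5, 51/5]
Echelon form has 3 nonzero rows, so rank(A) = 3.
The rank gives the maximum number of linearly independent columns: 3.

3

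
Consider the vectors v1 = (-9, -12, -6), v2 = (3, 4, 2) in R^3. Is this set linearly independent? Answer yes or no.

no

Form the matrix with these vectors as rows and row reduce.
R2 ← R2 + (1/3)·R1: [0, 0, 0]
1 nonzero row, so the 2 vectors span a space of dimension 1.
Since 1 < 2, the vectors are linearly dependent.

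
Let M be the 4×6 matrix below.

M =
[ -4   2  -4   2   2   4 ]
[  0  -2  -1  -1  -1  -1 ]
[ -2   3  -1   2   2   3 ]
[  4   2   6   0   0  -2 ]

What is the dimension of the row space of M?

Row reduce to echelon form.
R3 ← R3 − (1/2)·R1: [0, 2, 1, 1, 1, 1]
R4 ← R4 + R1: [0, 4, 2, 2, 2, 2]
R3 ← R3 + R2: [0, 0, 0, 0, 0, 0]
R4 ← R4 + (2)·R2: [0, 0, 0, 0, 0, 0]
Echelon form has 2 nonzero rows, so rank(M) = 2.
The row space has dimension equal to the rank: 2.

2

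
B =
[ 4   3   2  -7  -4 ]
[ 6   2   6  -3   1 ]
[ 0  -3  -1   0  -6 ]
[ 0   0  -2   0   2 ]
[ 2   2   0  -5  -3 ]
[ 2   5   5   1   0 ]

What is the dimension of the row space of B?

Row reduce to echelon form.
R2 ← R2 − (3/2)·R1: [0, -5/2, 3, 15/2, 7]
R5 ← R5 − (1/2)·R1: [0, 1/2, -1, -3/2, -1]
R6 ← R6 − (1/2)·R1: [0, 7/2, 4, 9/2, 2]
R3 ← R3 − (6/5)·R2: [0, 0, -23/5, -9, -72/5]
R5 ← R5 + (1/5)·R2: [0, 0, -2/5, 0, 2/5]
R6 ← R6 + (7/5)·R2: [0, 0, 41/5, 15, 59/5]
R4 ← R4 − (10/23)·R3: [0, 0, 0, 90/23, 190/23]
R5 ← R5 − (2/23)·R3: [0, 0, 0, 18/23, 38/23]
R6 ← R6 + (41/23)·R3: [0, 0, 0, -24/23, -319/23]
R5 ← R5 − (1/5)·R4: [0, 0, 0, 0, 0]
R6 ← R6 + (4/15)·R4: [0, 0, 0, 0, -35/3]
Swap R5 ↔ R6
Echelon form has 5 nonzero rows, so rank(B) = 5.
The row space has dimension equal to the rank: 5.

5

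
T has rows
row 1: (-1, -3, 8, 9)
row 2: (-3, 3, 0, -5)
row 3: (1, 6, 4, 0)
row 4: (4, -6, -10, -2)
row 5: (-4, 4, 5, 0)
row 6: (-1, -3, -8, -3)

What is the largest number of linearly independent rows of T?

4

Row reduce to echelon form.
R2 ← R2 − (3)·R1: [0, 12, -24, -32]
R3 ← R3 + R1: [0, 3, 12, 9]
R4 ← R4 + (4)·R1: [0, -18, 22, 34]
R5 ← R5 − (4)·R1: [0, 16, -27, -36]
R6 ← R6 − R1: [0, 0, -16, -12]
R3 ← R3 − (1/4)·R2: [0, 0, 18, 17]
R4 ← R4 + (3/2)·R2: [0, 0, -14, -14]
R5 ← R5 − (4/3)·R2: [0, 0, 5, 20/3]
R4 ← R4 + (7/9)·R3: [0, 0, 0, -7/9]
R5 ← R5 − (5/18)·R3: [0, 0, 0, 35/18]
R6 ← R6 + (8/9)·R3: [0, 0, 0, 28/9]
R5 ← R5 + (5/2)·R4: [0, 0, 0, 0]
R6 ← R6 + (4)·R4: [0, 0, 0, 0]
Echelon form has 4 nonzero rows, so rank(T) = 4.
The rank gives the maximum number of linearly independent rows: 4.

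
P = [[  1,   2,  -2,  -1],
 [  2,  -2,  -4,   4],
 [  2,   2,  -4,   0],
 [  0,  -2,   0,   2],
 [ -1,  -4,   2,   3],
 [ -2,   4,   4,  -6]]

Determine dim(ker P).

Row reduce to echelon form.
R2 ← R2 − (2)·R1: [0, -6, 0, 6]
R3 ← R3 − (2)·R1: [0, -2, 0, 2]
R5 ← R5 + R1: [0, -2, 0, 2]
R6 ← R6 + (2)·R1: [0, 8, 0, -8]
R3 ← R3 − (1/3)·R2: [0, 0, 0, 0]
R4 ← R4 − (1/3)·R2: [0, 0, 0, 0]
R5 ← R5 − (1/3)·R2: [0, 0, 0, 0]
R6 ← R6 + (4/3)·R2: [0, 0, 0, 0]
2 nonzero rows, so rank(P) = 2.
P has 4 columns; by rank–nullity, nullity = 4 − 2 = 2.

2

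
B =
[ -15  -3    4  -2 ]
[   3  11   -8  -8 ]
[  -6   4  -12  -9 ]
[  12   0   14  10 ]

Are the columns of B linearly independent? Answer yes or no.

yes

Row reduce B to echelon form.
R2 ← R2 + (1/5)·R1: [0, 52/5, -36/5, -42/5]
R3 ← R3 − (2/5)·R1: [0, 26/5, -68/5, -41/5]
R4 ← R4 + (4/5)·R1: [0, -12/5, 86/5, 42/5]
R3 ← R3 − (1/2)·R2: [0, 0, -10, -4]
R4 ← R4 + (3/13)·R2: [0, 0, 202/13, 84/13]
R4 ← R4 + (101/65)·R3: [0, 0, 0, 16/65]
4 pivots among 4 columns.
Every column is a pivot column, so the columns are linearly independent.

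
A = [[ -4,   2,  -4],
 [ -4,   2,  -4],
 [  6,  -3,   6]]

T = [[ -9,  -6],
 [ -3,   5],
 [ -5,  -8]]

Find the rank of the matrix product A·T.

1

First compute AT:
[[ 50,  66],
 [ 50,  66],
 [-75, -99]]
Now row reduce the product.
R2 ← R2 − R1: [0, 0]
R3 ← R3 + (3/2)·R1: [0, 0]
1 nonzero row, so rank(AT) = 1.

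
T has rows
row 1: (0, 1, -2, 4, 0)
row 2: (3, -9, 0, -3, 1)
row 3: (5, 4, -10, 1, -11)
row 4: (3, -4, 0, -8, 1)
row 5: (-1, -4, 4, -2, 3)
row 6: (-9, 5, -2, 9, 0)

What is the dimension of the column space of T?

5

Row reduce to echelon form.
Swap R1 ↔ R2
R3 ← R3 − (5/3)·R1: [0, 19, -10, 6, -38/3]
R4 ← R4 − R1: [0, 5, 0, -5, 0]
R5 ← R5 + (1/3)·R1: [0, -7, 4, -3, 10/3]
R6 ← R6 + (3)·R1: [0, -22, -2, 0, 3]
R3 ← R3 − (19)·R2: [0, 0, 28, -70, -38/3]
R4 ← R4 − (5)·R2: [0, 0, 10, -25, 0]
R5 ← R5 + (7)·R2: [0, 0, -10, 25, 10/3]
R6 ← R6 + (22)·R2: [0, 0, -46, 88, 3]
R4 ← R4 − (5/14)·R3: [0, 0, 0, 0, 95/21]
R5 ← R5 + (5/14)·R3: [0, 0, 0, 0, -25/21]
R6 ← R6 + (23/14)·R3: [0, 0, 0, -27, -374/21]
Swap R4 ↔ R6
R6 ← R6 + (19/5)·R5: [0, 0, 0, 0, 0]
Echelon form has 5 nonzero rows, so rank(T) = 5.
The column space has dimension equal to the rank: 5.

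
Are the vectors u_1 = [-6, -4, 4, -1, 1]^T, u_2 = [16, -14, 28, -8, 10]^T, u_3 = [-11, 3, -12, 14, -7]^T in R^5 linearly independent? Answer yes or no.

Form the matrix with these vectors as rows and row reduce.
R2 ← R2 + (8/3)·R1: [0, -74/3, 116/3, -32/3, 38/3]
R3 ← R3 − (11/6)·R1: [0, 31/3, -58/3, 95/6, -53/6]
R3 ← R3 + (31/74)·R2: [0, 0, -116/37, 841/74, -261/74]
3 nonzero rows, so the 3 vectors span a space of dimension 3.
Since 3 = 3, the vectors are linearly independent.

yes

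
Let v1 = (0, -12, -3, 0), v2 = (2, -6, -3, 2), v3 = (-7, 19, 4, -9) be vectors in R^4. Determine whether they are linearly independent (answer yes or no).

Form the matrix with these vectors as rows and row reduce.
Swap R1 ↔ R2
R3 ← R3 + (7/2)·R1: [0, -2, -13/2, -2]
R3 ← R3 − (1/6)·R2: [0, 0, -6, -2]
3 nonzero rows, so the 3 vectors span a space of dimension 3.
Since 3 = 3, the vectors are linearly independent.

yes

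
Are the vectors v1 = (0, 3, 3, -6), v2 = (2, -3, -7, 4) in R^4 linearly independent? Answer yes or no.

yes

Form the matrix with these vectors as rows and row reduce.
Swap R1 ↔ R2
2 nonzero rows, so the 2 vectors span a space of dimension 2.
Since 2 = 2, the vectors are linearly independent.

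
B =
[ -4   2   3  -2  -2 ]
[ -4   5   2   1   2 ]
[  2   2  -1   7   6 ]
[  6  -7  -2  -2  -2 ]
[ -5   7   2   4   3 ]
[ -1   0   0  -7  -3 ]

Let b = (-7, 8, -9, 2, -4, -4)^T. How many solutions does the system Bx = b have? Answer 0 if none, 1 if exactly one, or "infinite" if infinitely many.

0

Row reduce the augmented matrix [B | b].
R2 ← R2 − R1: [0, 3, -1, 3, 4, 15]
R3 ← R3 + (1/2)·R1: [0, 3, 1/2, 6, 5, -25/2]
R4 ← R4 + (3/2)·R1: [0, -4, 5/2, -5, -5, -17/2]
R5 ← R5 − (5/4)·R1: [0, 9/2, -7/4, 13/2, 11/2, 19/4]
R6 ← R6 − (1/4)·R1: [0, -1/2, -3/4, -13/2, -5/2, -9/4]
R3 ← R3 − R2: [0, 0, 3/2, 3, 1, -55/2]
R4 ← R4 + (4/3)·R2: [0, 0, 7/6, -1, 1/3, 23/2]
R5 ← R5 − (3/2)·R2: [0, 0, -1/4, 2, -1/2, -71/4]
R6 ← R6 + (1/6)·R2: [0, 0, -11/12, -6, -11/6, 1/4]
R4 ← R4 − (7/9)·R3: [0, 0, 0, -10/3, -4/9, 296/9]
R5 ← R5 + (1/6)·R3: [0, 0, 0, 5/2, -1/3, -67/3]
R6 ← R6 + (11/18)·R3: [0, 0, 0, -25/6, -11/9, -149/9]
R5 ← R5 + (3/4)·R4: [0, 0, 0, 0, -2/3, 7/3]
R6 ← R6 − (5/4)·R4: [0, 0, 0, 0, -2/3, -173/3]
R6 ← R6 − R5: [0, 0, 0, 0, 0, -60]
The echelon form has 6 nonzero rows; the last pivot sits in the augmented column, so rank(B) = 5 but rank([B|b]) = 6.
Since the ranks differ, the system is inconsistent.
It has no solutions.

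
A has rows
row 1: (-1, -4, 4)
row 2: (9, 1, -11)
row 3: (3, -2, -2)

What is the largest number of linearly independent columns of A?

2

Row reduce to echelon form.
R2 ← R2 + (9)·R1: [0, -35, 25]
R3 ← R3 + (3)·R1: [0, -14, 10]
R3 ← R3 − (2/5)·R2: [0, 0, 0]
Echelon form has 2 nonzero rows, so rank(A) = 2.
The rank gives the maximum number of linearly independent columns: 2.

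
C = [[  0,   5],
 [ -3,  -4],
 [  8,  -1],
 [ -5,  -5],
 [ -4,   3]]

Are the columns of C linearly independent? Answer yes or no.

Row reduce C to echelon form.
Swap R1 ↔ R2
R3 ← R3 + (8/3)·R1: [0, -35/3]
R4 ← R4 − (5/3)·R1: [0, 5/3]
R5 ← R5 − (4/3)·R1: [0, 25/3]
R3 ← R3 + (7/3)·R2: [0, 0]
R4 ← R4 − (1/3)·R2: [0, 0]
R5 ← R5 − (5/3)·R2: [0, 0]
2 pivots among 2 columns.
Every column is a pivot column, so the columns are linearly independent.

yes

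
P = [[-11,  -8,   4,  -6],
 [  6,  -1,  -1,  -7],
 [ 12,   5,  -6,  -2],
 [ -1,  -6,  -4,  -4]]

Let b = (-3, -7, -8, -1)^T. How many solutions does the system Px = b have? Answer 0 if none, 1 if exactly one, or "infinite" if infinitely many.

1

Row reduce the augmented matrix [P | b].
R2 ← R2 + (6/11)·R1: [0, -59/11, 13/11, -113/11, -95/11]
R3 ← R3 + (12/11)·R1: [0, -41/11, -18/11, -94/11, -124/11]
R4 ← R4 − (1/11)·R1: [0, -58/11, -48/11, -38/11, -8/11]
R3 ← R3 − (41/59)·R2: [0, 0, -145/59, -83/59, -311/59]
R4 ← R4 − (58/59)·R2: [0, 0, -326/59, 392/59, 458/59]
R4 ← R4 − (326/145)·R3: [0, 0, 0, 1422/145, 2844/145]
The echelon form has 4 nonzero rows, and every pivot lies in the first 4 columns, so rank(P) = rank([P|b]) = 4.
The system is consistent.
rank = 4 = number of unknowns, so the solution is unique.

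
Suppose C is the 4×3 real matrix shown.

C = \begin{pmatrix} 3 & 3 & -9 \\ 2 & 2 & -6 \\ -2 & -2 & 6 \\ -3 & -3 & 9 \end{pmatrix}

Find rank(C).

Row reduce to echelon form.
R2 ← R2 − (2/3)·R1: [0, 0, 0]
R3 ← R3 + (2/3)·R1: [0, 0, 0]
R4 ← R4 + R1: [0, 0, 0]
Echelon form has 1 nonzero row, so rank(C) = 1.

1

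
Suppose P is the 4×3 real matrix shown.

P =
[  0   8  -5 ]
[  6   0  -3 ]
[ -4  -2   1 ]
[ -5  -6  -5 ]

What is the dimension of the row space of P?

3

Row reduce to echelon form.
Swap R1 ↔ R2
R3 ← R3 + (2/3)·R1: [0, -2, -1]
R4 ← R4 + (5/6)·R1: [0, -6, -15/2]
R3 ← R3 + (1/4)·R2: [0, 0, -9/4]
R4 ← R4 + (3/4)·R2: [0, 0, -45/4]
R4 ← R4 − (5)·R3: [0, 0, 0]
Echelon form has 3 nonzero rows, so rank(P) = 3.
The row space has dimension equal to the rank: 3.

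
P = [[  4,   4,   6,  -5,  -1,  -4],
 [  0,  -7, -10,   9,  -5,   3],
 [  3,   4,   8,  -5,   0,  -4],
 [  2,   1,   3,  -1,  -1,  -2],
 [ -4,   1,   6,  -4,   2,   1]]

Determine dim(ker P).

Row reduce to echelon form.
R3 ← R3 − (3/4)·R1: [0, 1, 7/2, -5/4, 3/4, -1]
R4 ← R4 − (1/2)·R1: [0, -1, 0, 3/2, -1/2, 0]
R5 ← R5 + R1: [0, 5, 12, -9, 1, -3]
R3 ← R3 + (1/7)·R2: [0, 0, 29/14, 1/28, 1/28, -4/7]
R4 ← R4 − (1/7)·R2: [0, 0, 10/7, 3/14, 3/14, -3/7]
R5 ← R5 + (5/7)·R2: [0, 0, 34/7, -18/7, -18/7, -6/7]
R4 ← R4 − (20/29)·R3: [0, 0, 0, 11/58, 11/58, -1/29]
R5 ← R5 − (68/29)·R3: [0, 0, 0, -77/29, -77/29, 14/29]
R5 ← R5 + (14)·R4: [0, 0, 0, 0, 0, 0]
4 nonzero rows, so rank(P) = 4.
P has 6 columns; by rank–nullity, nullity = 6 − 4 = 2.

2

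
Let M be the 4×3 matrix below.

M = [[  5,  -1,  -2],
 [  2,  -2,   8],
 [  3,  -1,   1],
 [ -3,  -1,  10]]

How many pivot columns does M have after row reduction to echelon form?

Row reduce to echelon form.
R2 ← R2 − (2/5)·R1: [0, -8/5, 44/5]
R3 ← R3 − (3/5)·R1: [0, -2/5, 11/5]
R4 ← R4 + (3/5)·R1: [0, -8/5, 44/5]
R3 ← R3 − (1/4)·R2: [0, 0, 0]
R4 ← R4 − R2: [0, 0, 0]
Echelon form has 2 nonzero rows, so rank(M) = 2.
Each nonzero row contributes one pivot column: 2 pivot columns.

2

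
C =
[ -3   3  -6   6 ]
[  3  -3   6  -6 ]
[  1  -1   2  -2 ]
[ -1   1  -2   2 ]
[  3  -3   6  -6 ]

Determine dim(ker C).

Row reduce to echelon form.
R2 ← R2 + R1: [0, 0, 0, 0]
R3 ← R3 + (1/3)·R1: [0, 0, 0, 0]
R4 ← R4 − (1/3)·R1: [0, 0, 0, 0]
R5 ← R5 + R1: [0, 0, 0, 0]
1 nonzero row, so rank(C) = 1.
C has 4 columns; by rank–nullity, nullity = 4 − 1 = 3.

3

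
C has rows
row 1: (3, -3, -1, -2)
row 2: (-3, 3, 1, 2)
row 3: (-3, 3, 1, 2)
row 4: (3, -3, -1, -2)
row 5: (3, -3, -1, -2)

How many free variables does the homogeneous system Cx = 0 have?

Row reduce to echelon form.
R2 ← R2 + R1: [0, 0, 0, 0]
R3 ← R3 + R1: [0, 0, 0, 0]
R4 ← R4 − R1: [0, 0, 0, 0]
R5 ← R5 − R1: [0, 0, 0, 0]
1 nonzero row, so rank(C) = 1.
C has 4 columns; by rank–nullity, nullity = 4 − 1 = 3.

3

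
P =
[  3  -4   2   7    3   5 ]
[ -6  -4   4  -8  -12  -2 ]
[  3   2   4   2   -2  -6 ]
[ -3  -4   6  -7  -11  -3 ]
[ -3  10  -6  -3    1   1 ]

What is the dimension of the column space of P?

Row reduce to echelon form.
R2 ← R2 + (2)·R1: [0, -12, 8, 6, -6, 8]
R3 ← R3 − R1: [0, 6, 2, -5, -5, -11]
R4 ← R4 + R1: [0, -8, 8, 0, -8, 2]
R5 ← R5 + R1: [0, 6, -4, 4, 4, 6]
R3 ← R3 + (1/2)·R2: [0, 0, 6, -2, -8, -7]
R4 ← R4 − (2/3)·R2: [0, 0, 8/3, -4, -4, -10/3]
R5 ← R5 + (1/2)·R2: [0, 0, 0, 7, 1, 10]
R4 ← R4 − (4/9)·R3: [0, 0, 0, -28/9, -4/9, -2/9]
R5 ← R5 + (9/4)·R4: [0, 0, 0, 0, 0, 19/2]
Echelon form has 5 nonzero rows, so rank(P) = 5.
The column space has dimension equal to the rank: 5.

5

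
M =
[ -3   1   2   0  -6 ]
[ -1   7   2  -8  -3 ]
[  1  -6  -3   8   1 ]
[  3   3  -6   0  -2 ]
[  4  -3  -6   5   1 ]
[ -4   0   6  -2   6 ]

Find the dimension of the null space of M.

Row reduce to echelon form.
R2 ← R2 − (1/3)·R1: [0, 20/3, 4/3, -8, -1]
R3 ← R3 + (1/3)·R1: [0, -17/3, -7/3, 8, -1]
R4 ← R4 + R1: [0, 4, -4, 0, -8]
R5 ← R5 + (4/3)·R1: [0, -5/3, -10/3, 5, -7]
R6 ← R6 − (4/3)·R1: [0, -4/3, 10/3, -2, 14]
R3 ← R3 + (17/20)·R2: [0, 0, -6/5, 6/5, -37/20]
R4 ← R4 − (3/5)·R2: [0, 0, -24/5, 24/5, -37/5]
R5 ← R5 + (1/4)·R2: [0, 0, -3, 3, -29/4]
R6 ← R6 + (1/5)·R2: [0, 0, 18/5, -18/5, 69/5]
R4 ← R4 − (4)·R3: [0, 0, 0, 0, 0]
R5 ← R5 − (5/2)·R3: [0, 0, 0, 0, -21/8]
R6 ← R6 + (3)·R3: [0, 0, 0, 0, 33/4]
Swap R4 ↔ R5
R6 ← R6 + (22/7)·R4: [0, 0, 0, 0, 0]
4 nonzero rows, so rank(M) = 4.
M has 5 columns; by rank–nullity, nullity = 5 − 4 = 1.

1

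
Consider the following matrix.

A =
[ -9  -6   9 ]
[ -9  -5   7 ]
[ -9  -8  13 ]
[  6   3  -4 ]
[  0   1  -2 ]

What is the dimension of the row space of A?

2

Row reduce to echelon form.
R2 ← R2 − R1: [0, 1, -2]
R3 ← R3 − R1: [0, -2, 4]
R4 ← R4 + (2/3)·R1: [0, -1, 2]
R3 ← R3 + (2)·R2: [0, 0, 0]
R4 ← R4 + R2: [0, 0, 0]
R5 ← R5 − R2: [0, 0, 0]
Echelon form has 2 nonzero rows, so rank(A) = 2.
The row space has dimension equal to the rank: 2.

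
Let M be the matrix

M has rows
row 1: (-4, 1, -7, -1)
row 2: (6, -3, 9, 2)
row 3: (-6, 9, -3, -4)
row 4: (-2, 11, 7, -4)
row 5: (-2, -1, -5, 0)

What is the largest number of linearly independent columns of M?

2

Row reduce to echelon form.
R2 ← R2 + (3/2)·R1: [0, -3/2, -3/2, 1/2]
R3 ← R3 − (3/2)·R1: [0, 15/2, 15/2, -5/2]
R4 ← R4 − (1/2)·R1: [0, 21/2, 21/2, -7/2]
R5 ← R5 − (1/2)·R1: [0, -3/2, -3/2, 1/2]
R3 ← R3 + (5)·R2: [0, 0, 0, 0]
R4 ← R4 + (7)·R2: [0, 0, 0, 0]
R5 ← R5 − R2: [0, 0, 0, 0]
Echelon form has 2 nonzero rows, so rank(M) = 2.
The rank gives the maximum number of linearly independent columns: 2.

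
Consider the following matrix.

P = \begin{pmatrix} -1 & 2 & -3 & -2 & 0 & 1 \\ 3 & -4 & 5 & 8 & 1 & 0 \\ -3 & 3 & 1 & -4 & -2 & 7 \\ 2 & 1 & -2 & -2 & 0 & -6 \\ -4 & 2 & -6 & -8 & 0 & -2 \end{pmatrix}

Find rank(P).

4

Row reduce to echelon form.
R2 ← R2 + (3)·R1: [0, 2, -4, 2, 1, 3]
R3 ← R3 − (3)·R1: [0, -3, 10, 2, -2, 4]
R4 ← R4 + (2)·R1: [0, 5, -8, -6, 0, -4]
R5 ← R5 − (4)·R1: [0, -6, 6, 0, 0, -6]
R3 ← R3 + (3/2)·R2: [0, 0, 4, 5, -1/2, 17/2]
R4 ← R4 − (5/2)·R2: [0, 0, 2, -11, -5/2, -23/2]
R5 ← R5 + (3)·R2: [0, 0, -6, 6, 3, 3]
R4 ← R4 − (1/2)·R3: [0, 0, 0, -27/2, -9/4, -63/4]
R5 ← R5 + (3/2)·R3: [0, 0, 0, 27/2, 9/4, 63/4]
R5 ← R5 + R4: [0, 0, 0, 0, 0, 0]
Echelon form has 4 nonzero rows, so rank(P) = 4.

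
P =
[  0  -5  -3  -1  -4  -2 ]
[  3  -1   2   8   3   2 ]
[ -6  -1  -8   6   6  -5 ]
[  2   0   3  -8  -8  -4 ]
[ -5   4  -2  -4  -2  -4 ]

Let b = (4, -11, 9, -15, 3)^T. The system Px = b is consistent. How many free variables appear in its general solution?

Row reduce the augmented matrix [P | b].
Swap R1 ↔ R2
R3 ← R3 + (2)·R1: [0, -3, -4, 22, 12, -1, -13]
R4 ← R4 − (2/3)·R1: [0, 2/3, 5/3, -40/3, -10, -16/3, -23/3]
R5 ← R5 + (5/3)·R1: [0, 7/3, 4/3, 28/3, 3, -2/3, -46/3]
R3 ← R3 − (3/5)·R2: [0, 0, -11/5, 113/5, 72/5, 1/5, -77/5]
R4 ← R4 + (2/15)·R2: [0, 0, 19/15, -202/15, -158/15, -28/5, -107/15]
R5 ← R5 + (7/15)·R2: [0, 0, -1/15, 133/15, 17/15, -8/5, -202/15]
R4 ← R4 + (19/33)·R3: [0, 0, 0, -5/11, -74/33, -181/33, -16]
R5 ← R5 − (1/33)·R3: [0, 0, 0, 90/11, 23/33, -53/33, -13]
R5 ← R5 + (18)·R4: [0, 0, 0, 0, -119/3, -301/3, -301]
The echelon form has 5 nonzero rows, and every pivot lies in the first 6 columns, so rank(P) = rank([P|b]) = 5.
The system is consistent.
Free variables = (unknowns) − (rank) = 6 − 5 = 1.

1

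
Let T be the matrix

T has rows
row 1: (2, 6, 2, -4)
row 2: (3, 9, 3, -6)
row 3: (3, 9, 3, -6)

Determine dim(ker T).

Row reduce to echelon form.
R2 ← R2 − (3/2)·R1: [0, 0, 0, 0]
R3 ← R3 − (3/2)·R1: [0, 0, 0, 0]
1 nonzero row, so rank(T) = 1.
T has 4 columns; by rank–nullity, nullity = 4 − 1 = 3.

3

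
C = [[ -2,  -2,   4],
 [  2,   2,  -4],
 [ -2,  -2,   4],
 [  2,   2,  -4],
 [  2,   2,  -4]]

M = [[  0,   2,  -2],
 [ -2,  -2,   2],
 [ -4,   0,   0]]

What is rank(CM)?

1

First compute CM:
[[-12,   0,   0],
 [ 12,   0,   0],
 [-12,   0,   0],
 [ 12,   0,   0],
 [ 12,   0,   0]]
Now row reduce the product.
R2 ← R2 + R1: [0, 0, 0]
R3 ← R3 − R1: [0, 0, 0]
R4 ← R4 + R1: [0, 0, 0]
R5 ← R5 + R1: [0, 0, 0]
1 nonzero row, so rank(CM) = 1.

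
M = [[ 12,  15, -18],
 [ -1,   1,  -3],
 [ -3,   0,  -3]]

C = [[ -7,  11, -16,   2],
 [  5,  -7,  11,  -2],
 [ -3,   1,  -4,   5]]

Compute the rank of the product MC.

2

First compute MC:
[[ 45,   9,  45, -96],
 [ 21, -21,  39, -19],
 [ 30, -36,  60, -21]]
Now row reduce the product.
R2 ← R2 − (7/15)·R1: [0, -126/5, 18, 129/5]
R3 ← R3 − (2/3)·R1: [0, -42, 30, 43]
R3 ← R3 − (5/3)·R2: [0, 0, 0, 0]
2 nonzero rows, so rank(MC) = 2.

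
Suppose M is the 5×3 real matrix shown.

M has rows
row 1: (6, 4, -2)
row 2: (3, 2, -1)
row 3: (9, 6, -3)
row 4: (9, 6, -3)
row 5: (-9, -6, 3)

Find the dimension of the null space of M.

2

Row reduce to echelon form.
R2 ← R2 − (1/2)·R1: [0, 0, 0]
R3 ← R3 − (3/2)·R1: [0, 0, 0]
R4 ← R4 − (3/2)·R1: [0, 0, 0]
R5 ← R5 + (3/2)·R1: [0, 0, 0]
1 nonzero row, so rank(M) = 1.
M has 3 columns; by rank–nullity, nullity = 3 − 1 = 2.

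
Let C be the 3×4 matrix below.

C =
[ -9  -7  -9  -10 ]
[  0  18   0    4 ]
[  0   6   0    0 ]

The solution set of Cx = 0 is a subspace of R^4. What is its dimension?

Row reduce to echelon form.
R3 ← R3 − (1/3)·R2: [0, 0, 0, -4/3]
3 nonzero rows, so rank(C) = 3.
C has 4 columns; by rank–nullity, nullity = 4 − 3 = 1.

1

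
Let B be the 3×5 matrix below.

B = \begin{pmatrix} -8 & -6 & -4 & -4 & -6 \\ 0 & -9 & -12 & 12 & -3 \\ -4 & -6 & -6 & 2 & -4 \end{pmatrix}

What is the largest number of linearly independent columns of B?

Row reduce to echelon form.
R3 ← R3 − (1/2)·R1: [0, -3, -4, 4, -1]
R3 ← R3 − (1/3)·R2: [0, 0, 0, 0, 0]
Echelon form has 2 nonzero rows, so rank(B) = 2.
The rank gives the maximum number of linearly independent columns: 2.

2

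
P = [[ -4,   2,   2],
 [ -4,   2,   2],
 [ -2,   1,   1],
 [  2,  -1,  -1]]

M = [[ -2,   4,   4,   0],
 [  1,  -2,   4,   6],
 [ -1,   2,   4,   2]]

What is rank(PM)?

First compute PM:
[[  8, -16,   0,  16],
 [  8, -16,   0,  16],
 [  4,  -8,   0,   8],
 [ -4,   8,   0,  -8]]
Now row reduce the product.
R2 ← R2 − R1: [0, 0, 0, 0]
R3 ← R3 − (1/2)·R1: [0, 0, 0, 0]
R4 ← R4 + (1/2)·R1: [0, 0, 0, 0]
1 nonzero row, so rank(PM) = 1.

1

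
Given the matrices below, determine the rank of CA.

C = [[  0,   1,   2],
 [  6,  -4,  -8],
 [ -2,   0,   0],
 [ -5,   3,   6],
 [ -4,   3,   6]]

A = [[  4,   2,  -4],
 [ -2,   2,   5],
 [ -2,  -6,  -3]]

2

First compute CA:
[[ -6, -10,  -1],
 [ 48,  52, -20],
 [ -8,  -4,   8],
 [-38, -40,  17],
 [-34, -38,  13]]
Now row reduce the product.
R2 ← R2 + (8)·R1: [0, -28, -28]
R3 ← R3 − (4/3)·R1: [0, 28/3, 28/3]
R4 ← R4 − (19/3)·R1: [0, 70/3, 70/3]
R5 ← R5 − (17/3)·R1: [0, 56/3, 56/3]
R3 ← R3 + (1/3)·R2: [0, 0, 0]
R4 ← R4 + (5/6)·R2: [0, 0, 0]
R5 ← R5 + (2/3)·R2: [0, 0, 0]
2 nonzero rows, so rank(CA) = 2.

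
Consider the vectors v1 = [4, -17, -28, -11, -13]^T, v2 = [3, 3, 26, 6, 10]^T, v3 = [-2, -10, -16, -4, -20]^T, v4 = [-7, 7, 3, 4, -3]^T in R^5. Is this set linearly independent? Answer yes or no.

Form the matrix with these vectors as rows and row reduce.
R2 ← R2 − (3/4)·R1: [0, 63/4, 47, 57/4, 79/4]
R3 ← R3 + (1/2)·R1: [0, -37/2, -30, -19/2, -53/2]
R4 ← R4 + (7/4)·R1: [0, -91/4, -46, -61/4, -103/4]
R3 ← R3 + (74/63)·R2: [0, 0, 1588/63, 152/21, -208/63]
R4 ← R4 + (13/9)·R2: [0, 0, 197/9, 16/3, 25/9]
R4 ← R4 − (1379/1588)·R3: [0, 0, 0, -378/397, 2241/397]
4 nonzero rows, so the 4 vectors span a space of dimension 4.
Since 4 = 4, the vectors are linearly independent.

yes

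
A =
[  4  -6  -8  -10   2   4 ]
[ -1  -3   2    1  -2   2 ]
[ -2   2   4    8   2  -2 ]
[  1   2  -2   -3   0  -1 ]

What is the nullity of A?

Row reduce to echelon form.
R2 ← R2 + (1/4)·R1: [0, -9/2, 0, -3/2, -3/2, 3]
R3 ← R3 + (1/2)·R1: [0, -1, 0, 3, 3, 0]
R4 ← R4 − (1/4)·R1: [0, 7/2, 0, -1/2, -1/2, -2]
R3 ← R3 − (2/9)·R2: [0, 0, 0, 10/3, 10/3, -2/3]
R4 ← R4 + (7/9)·R2: [0, 0, 0, -5/3, -5/3, 1/3]
R4 ← R4 + (1/2)·R3: [0, 0, 0, 0, 0, 0]
3 nonzero rows, so rank(A) = 3.
A has 6 columns; by rank–nullity, nullity = 6 − 3 = 3.

3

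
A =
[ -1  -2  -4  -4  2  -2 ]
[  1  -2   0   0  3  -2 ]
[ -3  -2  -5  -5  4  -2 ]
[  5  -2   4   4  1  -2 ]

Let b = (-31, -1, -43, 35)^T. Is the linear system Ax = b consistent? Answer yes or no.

Row reduce the augmented matrix [A | b].
R2 ← R2 + R1: [0, -4, -4, -4, 5, -4, -32]
R3 ← R3 − (3)·R1: [0, 4, 7, 7, -2, 4, 50]
R4 ← R4 + (5)·R1: [0, -12, -16, -16, 11, -12, -120]
R3 ← R3 + R2: [0, 0, 3, 3, 3, 0, 18]
R4 ← R4 − (3)·R2: [0, 0, -4, -4, -4, 0, -24]
R4 ← R4 + (4/3)·R3: [0, 0, 0, 0, 0, 0, 0]
The echelon form has 3 nonzero rows, and every pivot lies in the first 6 columns, so rank(A) = rank([A|b]) = 3.
The system is consistent.

yes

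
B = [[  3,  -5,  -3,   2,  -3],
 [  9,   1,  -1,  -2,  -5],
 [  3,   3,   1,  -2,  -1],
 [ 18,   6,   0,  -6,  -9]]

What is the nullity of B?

Row reduce to echelon form.
R2 ← R2 − (3)·R1: [0, 16, 8, -8, 4]
R3 ← R3 − R1: [0, 8, 4, -4, 2]
R4 ← R4 − (6)·R1: [0, 36, 18, -18, 9]
R3 ← R3 − (1/2)·R2: [0, 0, 0, 0, 0]
R4 ← R4 − (9/4)·R2: [0, 0, 0, 0, 0]
2 nonzero rows, so rank(B) = 2.
B has 5 columns; by rank–nullity, nullity = 5 − 2 = 3.

3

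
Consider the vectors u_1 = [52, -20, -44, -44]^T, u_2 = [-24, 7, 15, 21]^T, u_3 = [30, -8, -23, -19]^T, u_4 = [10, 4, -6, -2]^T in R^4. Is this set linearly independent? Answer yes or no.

Form the matrix with these vectors as rows and row reduce.
R2 ← R2 + (6/13)·R1: [0, -29/13, -69/13, 9/13]
R3 ← R3 − (15/26)·R1: [0, 46/13, 31/13, 83/13]
R4 ← R4 − (5/26)·R1: [0, 102/13, 32/13, 84/13]
R3 ← R3 + (46/29)·R2: [0, 0, -175/29, 217/29]
R4 ← R4 + (102/29)·R2: [0, 0, -470/29, 258/29]
R4 ← R4 − (94/35)·R3: [0, 0, 0, -56/5]
4 nonzero rows, so the 4 vectors span a space of dimension 4.
Since 4 = 4, the vectors are linearly independent.

yes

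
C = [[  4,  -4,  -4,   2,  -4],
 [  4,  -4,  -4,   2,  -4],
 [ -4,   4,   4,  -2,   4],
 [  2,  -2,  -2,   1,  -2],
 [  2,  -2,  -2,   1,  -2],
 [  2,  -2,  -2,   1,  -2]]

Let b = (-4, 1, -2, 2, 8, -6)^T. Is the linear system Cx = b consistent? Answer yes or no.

no

Row reduce the augmented matrix [C | b].
R2 ← R2 − R1: [0, 0, 0, 0, 0, 5]
R3 ← R3 + R1: [0, 0, 0, 0, 0, -6]
R4 ← R4 − (1/2)·R1: [0, 0, 0, 0, 0, 4]
R5 ← R5 − (1/2)·R1: [0, 0, 0, 0, 0, 10]
R6 ← R6 − (1/2)·R1: [0, 0, 0, 0, 0, -4]
R3 ← R3 + (6/5)·R2: [0, 0, 0, 0, 0, 0]
R4 ← R4 − (4/5)·R2: [0, 0, 0, 0, 0, 0]
R5 ← R5 − (2)·R2: [0, 0, 0, 0, 0, 0]
R6 ← R6 + (4/5)·R2: [0, 0, 0, 0, 0, 0]
The echelon form has 2 nonzero rows; the last pivot sits in the augmented column, so rank(C) = 1 but rank([C|b]) = 2.
Since the ranks differ, the system is inconsistent.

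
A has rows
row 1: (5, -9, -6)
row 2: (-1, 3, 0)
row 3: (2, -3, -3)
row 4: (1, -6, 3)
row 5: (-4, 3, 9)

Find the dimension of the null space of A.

1

Row reduce to echelon form.
R2 ← R2 + (1/5)·R1: [0, 6/5, -6/5]
R3 ← R3 − (2/5)·R1: [0, 3/5, -3/5]
R4 ← R4 − (1/5)·R1: [0, -21/5, 21/5]
R5 ← R5 + (4/5)·R1: [0, -21/5, 21/5]
R3 ← R3 − (1/2)·R2: [0, 0, 0]
R4 ← R4 + (7/2)·R2: [0, 0, 0]
R5 ← R5 + (7/2)·R2: [0, 0, 0]
2 nonzero rows, so rank(A) = 2.
A has 3 columns; by rank–nullity, nullity = 3 − 2 = 1.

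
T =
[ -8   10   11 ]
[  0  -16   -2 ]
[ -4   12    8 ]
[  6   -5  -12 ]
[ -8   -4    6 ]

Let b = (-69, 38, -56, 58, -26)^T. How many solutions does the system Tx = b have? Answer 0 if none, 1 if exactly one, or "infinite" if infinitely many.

Row reduce the augmented matrix [T | b].
R3 ← R3 − (1/2)·R1: [0, 7, 5/2, -43/2]
R4 ← R4 + (3/4)·R1: [0, 5/2, -15/4, 25/4]
R5 ← R5 − R1: [0, -14, -5, 43]
R3 ← R3 + (7/16)·R2: [0, 0, 13/8, -39/8]
R4 ← R4 + (5/32)·R2: [0, 0, -65/16, 195/16]
R5 ← R5 − (7/8)·R2: [0, 0, -13/4, 39/4]
R4 ← R4 + (5/2)·R3: [0, 0, 0, 0]
R5 ← R5 + (2)·R3: [0, 0, 0, 0]
The echelon form has 3 nonzero rows, and every pivot lies in the first 3 columns, so rank(T) = rank([T|b]) = 3.
The system is consistent.
rank = 3 = number of unknowns, so the solution is unique.

1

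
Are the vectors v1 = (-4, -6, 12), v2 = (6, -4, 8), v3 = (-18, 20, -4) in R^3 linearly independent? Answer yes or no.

Form the matrix with these vectors as rows and row reduce.
R2 ← R2 + (3/2)·R1: [0, -13, 26]
R3 ← R3 − (9/2)·R1: [0, 47, -58]
R3 ← R3 + (47/13)·R2: [0, 0, 36]
3 nonzero rows, so the 3 vectors span a space of dimension 3.
Since 3 = 3, the vectors are linearly independent.

yes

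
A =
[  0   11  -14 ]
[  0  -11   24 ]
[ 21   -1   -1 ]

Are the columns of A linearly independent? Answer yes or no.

Row reduce A to echelon form.
Swap R1 ↔ R3
R3 ← R3 + R2: [0, 0, 10]
3 pivots among 3 columns.
Every column is a pivot column, so the columns are linearly independent.

yes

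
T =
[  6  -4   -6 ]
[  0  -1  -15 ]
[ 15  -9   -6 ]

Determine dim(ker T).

Row reduce to echelon form.
R3 ← R3 − (5/2)·R1: [0, 1, 9]
R3 ← R3 + R2: [0, 0, -6]
3 nonzero rows, so rank(T) = 3.
T has 3 columns; by rank–nullity, nullity = 3 − 3 = 0.

0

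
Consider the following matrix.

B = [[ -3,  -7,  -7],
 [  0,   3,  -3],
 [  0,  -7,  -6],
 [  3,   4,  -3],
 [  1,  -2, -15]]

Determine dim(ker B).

0

Row reduce to echelon form.
R4 ← R4 + R1: [0, -3, -10]
R5 ← R5 + (1/3)·R1: [0, -13/3, -52/3]
R3 ← R3 + (7/3)·R2: [0, 0, -13]
R4 ← R4 + R2: [0, 0, -13]
R5 ← R5 + (13/9)·R2: [0, 0, -65/3]
R4 ← R4 − R3: [0, 0, 0]
R5 ← R5 − (5/3)·R3: [0, 0, 0]
3 nonzero rows, so rank(B) = 3.
B has 3 columns; by rank–nullity, nullity = 3 − 3 = 0.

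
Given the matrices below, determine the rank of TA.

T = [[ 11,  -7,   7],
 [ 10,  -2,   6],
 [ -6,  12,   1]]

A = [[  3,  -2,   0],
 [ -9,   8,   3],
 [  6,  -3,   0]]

First compute TA:
[[138, -99, -21],
 [ 84, -54,  -6],
 [-120, 105,  36]]
Now row reduce the product.
R2 ← R2 − (14/23)·R1: [0, 144/23, 156/23]
R3 ← R3 + (20/23)·R1: [0, 435/23, 408/23]
R3 ← R3 − (145/48)·R2: [0, 0, -11/4]
3 nonzero rows, so rank(TA) = 3.

3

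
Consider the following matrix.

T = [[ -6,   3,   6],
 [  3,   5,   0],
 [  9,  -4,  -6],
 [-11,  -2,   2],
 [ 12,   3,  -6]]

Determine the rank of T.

Row reduce to echelon form.
R2 ← R2 + (1/2)·R1: [0, 13/2, 3]
R3 ← R3 + (3/2)·R1: [0, 1/2, 3]
R4 ← R4 − (11/6)·R1: [0, -15/2, -9]
R5 ← R5 + (2)·R1: [0, 9, 6]
R3 ← R3 − (1/13)·R2: [0, 0, 36/13]
R4 ← R4 + (15/13)·R2: [0, 0, -72/13]
R5 ← R5 − (18/13)·R2: [0, 0, 24/13]
R4 ← R4 + (2)·R3: [0, 0, 0]
R5 ← R5 − (2/3)·R3: [0, 0, 0]
Echelon form has 3 nonzero rows, so rank(T) = 3.

3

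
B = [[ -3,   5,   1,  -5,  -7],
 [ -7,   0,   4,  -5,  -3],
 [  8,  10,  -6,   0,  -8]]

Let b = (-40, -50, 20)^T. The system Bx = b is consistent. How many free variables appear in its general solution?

Row reduce the augmented matrix [B | b].
R2 ← R2 − (7/3)·R1: [0, -35/3, 5/3, 20/3, 40/3, 130/3]
R3 ← R3 + (8/3)·R1: [0, 70/3, -10/3, -40/3, -80/3, -260/3]
R3 ← R3 + (2)·R2: [0, 0, 0, 0, 0, 0]
The echelon form has 2 nonzero rows, and every pivot lies in the first 5 columns, so rank(B) = rank([B|b]) = 2.
The system is consistent.
Free variables = (unknowns) − (rank) = 5 − 2 = 3.

3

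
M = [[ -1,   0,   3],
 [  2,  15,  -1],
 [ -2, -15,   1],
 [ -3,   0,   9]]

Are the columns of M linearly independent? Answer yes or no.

no

Row reduce M to echelon form.
R2 ← R2 + (2)·R1: [0, 15, 5]
R3 ← R3 − (2)·R1: [0, -15, -5]
R4 ← R4 − (3)·R1: [0, 0, 0]
R3 ← R3 + R2: [0, 0, 0]
2 pivots among 3 columns.
Only 2 < 3 pivot columns, so the columns are linearly dependent.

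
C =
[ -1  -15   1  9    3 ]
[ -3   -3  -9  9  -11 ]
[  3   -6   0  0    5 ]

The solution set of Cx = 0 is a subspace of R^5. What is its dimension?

2

Row reduce to echelon form.
R2 ← R2 − (3)·R1: [0, 42, -12, -18, -20]
R3 ← R3 + (3)·R1: [0, -51, 3, 27, 14]
R3 ← R3 + (17/14)·R2: [0, 0, -81/7, 36/7, -72/7]
3 nonzero rows, so rank(C) = 3.
C has 5 columns; by rank–nullity, nullity = 5 − 3 = 2.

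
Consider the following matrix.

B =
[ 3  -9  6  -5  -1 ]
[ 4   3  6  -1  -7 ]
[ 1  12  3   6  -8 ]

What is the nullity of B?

Row reduce to echelon form.
R2 ← R2 − (4/3)·R1: [0, 15, -2, 17/3, -17/3]
R3 ← R3 − (1/3)·R1: [0, 15, 1, 23/3, -23/3]
R3 ← R3 − R2: [0, 0, 3, 2, -2]
3 nonzero rows, so rank(B) = 3.
B has 5 columns; by rank–nullity, nullity = 5 − 3 = 2.

2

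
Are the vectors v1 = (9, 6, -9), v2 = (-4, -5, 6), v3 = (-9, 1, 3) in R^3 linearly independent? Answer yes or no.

no

Form the matrix with these vectors as rows and row reduce.
R2 ← R2 + (4/9)·R1: [0, -7/3, 2]
R3 ← R3 + R1: [0, 7, -6]
R3 ← R3 + (3)·R2: [0, 0, 0]
2 nonzero rows, so the 3 vectors span a space of dimension 2.
Since 2 < 3, the vectors are linearly dependent.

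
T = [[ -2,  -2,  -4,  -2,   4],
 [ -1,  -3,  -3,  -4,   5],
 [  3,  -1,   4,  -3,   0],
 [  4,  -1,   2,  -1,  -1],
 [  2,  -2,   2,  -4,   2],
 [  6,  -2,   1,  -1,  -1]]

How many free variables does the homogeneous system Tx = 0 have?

2

Row reduce to echelon form.
R2 ← R2 − (1/2)·R1: [0, -2, -1, -3, 3]
R3 ← R3 + (3/2)·R1: [0, -4, -2, -6, 6]
R4 ← R4 + (2)·R1: [0, -5, -6, -5, 7]
R5 ← R5 + R1: [0, -4, -2, -6, 6]
R6 ← R6 + (3)·R1: [0, -8, -11, -7, 11]
R3 ← R3 − (2)·R2: [0, 0, 0, 0, 0]
R4 ← R4 − (5/2)·R2: [0, 0, -7/2, 5/2, -1/2]
R5 ← R5 − (2)·R2: [0, 0, 0, 0, 0]
R6 ← R6 − (4)·R2: [0, 0, -7, 5, -1]
Swap R3 ↔ R4
R6 ← R6 − (2)·R3: [0, 0, 0, 0, 0]
3 nonzero rows, so rank(T) = 3.
T has 5 columns; by rank–nullity, nullity = 5 − 3 = 2.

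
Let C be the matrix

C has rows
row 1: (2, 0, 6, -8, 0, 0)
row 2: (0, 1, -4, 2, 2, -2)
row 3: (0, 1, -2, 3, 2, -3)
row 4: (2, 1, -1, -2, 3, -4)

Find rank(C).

Row reduce to echelon form.
R4 ← R4 − R1: [0, 1, -7, 6, 3, -4]
R3 ← R3 − R2: [0, 0, 2, 1, 0, -1]
R4 ← R4 − R2: [0, 0, -3, 4, 1, -2]
R4 ← R4 + (3/2)·R3: [0, 0, 0, 11/2, 1, -7/2]
Echelon form has 4 nonzero rows, so rank(C) = 4.

4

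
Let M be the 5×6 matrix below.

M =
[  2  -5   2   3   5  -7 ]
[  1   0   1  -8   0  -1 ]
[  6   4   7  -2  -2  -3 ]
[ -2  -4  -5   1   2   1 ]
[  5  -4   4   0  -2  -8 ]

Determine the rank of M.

Row reduce to echelon form.
R2 ← R2 − (1/2)·R1: [0, 5/2, 0, -19/2, -5/2, 5/2]
R3 ← R3 − (3)·R1: [0, 19, 1, -11, -17, 18]
R4 ← R4 + R1: [0, -9, -3, 4, 7, -6]
R5 ← R5 − (5/2)·R1: [0, 17/2, -1, -15/2, -29/2, 19/2]
R3 ← R3 − (38/5)·R2: [0, 0, 1, 306/5, 2, -1]
R4 ← R4 + (18/5)·R2: [0, 0, -3, -151/5, -2, 3]
R5 ← R5 − (17/5)·R2: [0, 0, -1, 124/5, -6, 1]
R4 ← R4 + (3)·R3: [0, 0, 0, 767/5, 4, 0]
R5 ← R5 + R3: [0, 0, 0, 86, -4, 0]
R5 ← R5 − (430/767)·R4: [0, 0, 0, 0, -4788/767, 0]
Echelon form has 5 nonzero rows, so rank(M) = 5.

5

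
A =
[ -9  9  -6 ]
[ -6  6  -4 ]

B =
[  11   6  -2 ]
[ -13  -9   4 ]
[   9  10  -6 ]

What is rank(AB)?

1

First compute AB:
[[-270, -195,  90],
 [-180, -130,  60]]
Now row reduce the product.
R2 ← R2 − (2/3)·R1: [0, 0, 0]
1 nonzero row, so rank(AB) = 1.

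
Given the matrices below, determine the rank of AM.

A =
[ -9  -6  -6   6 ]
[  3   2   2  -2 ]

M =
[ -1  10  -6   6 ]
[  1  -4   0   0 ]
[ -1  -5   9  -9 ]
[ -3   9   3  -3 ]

First compute AM:
[[ -9,  18,  18, -18],
 [  3,  -6,  -6,   6]]
Now row reduce the product.
R2 ← R2 + (1/3)·R1: [0, 0, 0, 0]
1 nonzero row, so rank(AM) = 1.

1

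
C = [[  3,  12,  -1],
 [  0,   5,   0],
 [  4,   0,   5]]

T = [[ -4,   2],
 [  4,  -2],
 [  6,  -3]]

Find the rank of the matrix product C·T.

First compute CT:
[[ 30, -15],
 [ 20, -10],
 [ 14,  -7]]
Now row reduce the product.
R2 ← R2 − (2/3)·R1: [0, 0]
R3 ← R3 − (7/15)·R1: [0, 0]
1 nonzero row, so rank(CT) = 1.

1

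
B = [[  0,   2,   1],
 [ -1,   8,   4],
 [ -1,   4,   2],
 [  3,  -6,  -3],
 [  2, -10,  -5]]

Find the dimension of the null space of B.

1

Row reduce to echelon form.
Swap R1 ↔ R2
R3 ← R3 − R1: [0, -4, -2]
R4 ← R4 + (3)·R1: [0, 18, 9]
R5 ← R5 + (2)·R1: [0, 6, 3]
R3 ← R3 + (2)·R2: [0, 0, 0]
R4 ← R4 − (9)·R2: [0, 0, 0]
R5 ← R5 − (3)·R2: [0, 0, 0]
2 nonzero rows, so rank(B) = 2.
B has 3 columns; by rank–nullity, nullity = 3 − 2 = 1.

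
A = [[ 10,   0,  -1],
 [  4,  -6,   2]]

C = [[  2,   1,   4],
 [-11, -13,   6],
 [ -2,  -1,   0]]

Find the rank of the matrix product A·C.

First compute AC:
[[ 22,  11,  40],
 [ 70,  80, -20]]
Now row reduce the product.
R2 ← R2 − (35/11)·R1: [0, 45, -1620/11]
2 nonzero rows, so rank(AC) = 2.

2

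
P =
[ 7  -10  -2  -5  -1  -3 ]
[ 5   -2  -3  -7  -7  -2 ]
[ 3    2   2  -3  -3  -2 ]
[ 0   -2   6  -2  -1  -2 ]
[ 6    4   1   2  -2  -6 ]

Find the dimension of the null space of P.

1

Row reduce to echelon form.
R2 ← R2 − (5/7)·R1: [0, 36/7, -11/7, -24/7, -44/7, 1/7]
R3 ← R3 − (3/7)·R1: [0, 44/7, 20/7, -6/7, -18/7, -5/7]
R5 ← R5 − (6/7)·R1: [0, 88/7, 19/7, 44/7, -8/7, -24/7]
R3 ← R3 − (11/9)·R2: [0, 0, 43/9, 10/3, 46/9, -8/9]
R4 ← R4 + (7/18)·R2: [0, 0, 97/18, -10/3, -31/9, -35/18]
R5 ← R5 − (22/9)·R2: [0, 0, 59/9, 44/3, 128/9, -34/9]
R4 ← R4 − (97/86)·R3: [0, 0, 0, -305/43, -396/43, -81/86]
R5 ← R5 − (59/43)·R3: [0, 0, 0, 434/43, 310/43, -110/43]
R5 ← R5 + (434/305)·R4: [0, 0, 0, 0, -1798/305, -1189/305]
5 nonzero rows, so rank(P) = 5.
P has 6 columns; by rank–nullity, nullity = 6 − 5 = 1.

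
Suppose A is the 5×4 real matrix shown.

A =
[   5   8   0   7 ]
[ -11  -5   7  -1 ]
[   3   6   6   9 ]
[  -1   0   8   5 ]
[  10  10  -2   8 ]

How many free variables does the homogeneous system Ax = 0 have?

Row reduce to echelon form.
R2 ← R2 + (11/5)·R1: [0, 63/5, 7, 72/5]
R3 ← R3 − (3/5)·R1: [0, 6/5, 6, 24/5]
R4 ← R4 + (1/5)·R1: [0, 8/5, 8, 32/5]
R5 ← R5 − (2)·R1: [0, -6, -2, -6]
R3 ← R3 − (2/21)·R2: [0, 0, 16/3, 24/7]
R4 ← R4 − (8/63)·R2: [0, 0, 64/9, 32/7]
R5 ← R5 + (10/21)·R2: [0, 0, 4/3, 6/7]
R4 ← R4 − (4/3)·R3: [0, 0, 0, 0]
R5 ← R5 − (1/4)·R3: [0, 0, 0, 0]
3 nonzero rows, so rank(A) = 3.
A has 4 columns; by rank–nullity, nullity = 4 − 3 = 1.

1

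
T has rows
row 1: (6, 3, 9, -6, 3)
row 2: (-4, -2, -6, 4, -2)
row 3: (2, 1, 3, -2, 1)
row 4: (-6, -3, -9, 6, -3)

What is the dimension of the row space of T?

1

Row reduce to echelon form.
R2 ← R2 + (2/3)·R1: [0, 0, 0, 0, 0]
R3 ← R3 − (1/3)·R1: [0, 0, 0, 0, 0]
R4 ← R4 + R1: [0, 0, 0, 0, 0]
Echelon form has 1 nonzero row, so rank(T) = 1.
The row space has dimension equal to the rank: 1.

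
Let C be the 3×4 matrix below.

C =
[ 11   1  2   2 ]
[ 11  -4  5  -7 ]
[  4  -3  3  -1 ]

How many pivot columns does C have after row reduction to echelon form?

3

Row reduce to echelon form.
R2 ← R2 − R1: [0, -5, 3, -9]
R3 ← R3 − (4/11)·R1: [0, -37/11, 25/11, -19/11]
R3 ← R3 − (37/55)·R2: [0, 0, 14/55, 238/55]
Echelon form has 3 nonzero rows, so rank(C) = 3.
Each nonzero row contributes one pivot column: 3 pivot columns.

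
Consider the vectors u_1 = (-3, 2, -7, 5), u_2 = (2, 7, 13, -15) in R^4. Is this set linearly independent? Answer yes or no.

Form the matrix with these vectors as rows and row reduce.
R2 ← R2 + (2/3)·R1: [0, 25/3, 25/3, -35/3]
2 nonzero rows, so the 2 vectors span a space of dimension 2.
Since 2 = 2, the vectors are linearly independent.

yes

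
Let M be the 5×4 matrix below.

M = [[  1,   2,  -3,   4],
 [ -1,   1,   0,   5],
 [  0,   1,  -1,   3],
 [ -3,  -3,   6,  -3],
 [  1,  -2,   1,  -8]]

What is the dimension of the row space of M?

2

Row reduce to echelon form.
R2 ← R2 + R1: [0, 3, -3, 9]
R4 ← R4 + (3)·R1: [0, 3, -3, 9]
R5 ← R5 − R1: [0, -4, 4, -12]
R3 ← R3 − (1/3)·R2: [0, 0, 0, 0]
R4 ← R4 − R2: [0, 0, 0, 0]
R5 ← R5 + (4/3)·R2: [0, 0, 0, 0]
Echelon form has 2 nonzero rows, so rank(M) = 2.
The row space has dimension equal to the rank: 2.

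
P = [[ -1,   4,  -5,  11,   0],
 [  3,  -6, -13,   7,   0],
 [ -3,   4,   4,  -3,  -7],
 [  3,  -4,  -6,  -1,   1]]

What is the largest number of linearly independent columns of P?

Row reduce to echelon form.
R2 ← R2 + (3)·R1: [0, 6, -28, 40, 0]
R3 ← R3 − (3)·R1: [0, -8, 19, -36, -7]
R4 ← R4 + (3)·R1: [0, 8, -21, 32, 1]
R3 ← R3 + (4/3)·R2: [0, 0, -55/3, 52/3, -7]
R4 ← R4 − (4/3)·R2: [0, 0, 49/3, -64/3, 1]
R4 ← R4 + (49/55)·R3: [0, 0, 0, -324/55, -288/55]
Echelon form has 4 nonzero rows, so rank(P) = 4.
The rank gives the maximum number of linearly independent columns: 4.

4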